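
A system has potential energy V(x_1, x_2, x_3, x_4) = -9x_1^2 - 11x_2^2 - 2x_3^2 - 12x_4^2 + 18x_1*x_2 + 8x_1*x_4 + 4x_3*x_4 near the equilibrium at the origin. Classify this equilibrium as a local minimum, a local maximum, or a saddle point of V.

The Hessian at the origin is H = [[-18, 18, 0, 8], [18, -22, 0, 0], [0, 0, -4, 4], [8, 0, 4, -24]].
Applying the same elementary operations to the rows and columns of H produces a congruent diagonal matrix with entries -18, -4, -4, -4/9.
Counting signs: 4 negative.
H is negative definite, so the origin is a strict local maximum.

local maximum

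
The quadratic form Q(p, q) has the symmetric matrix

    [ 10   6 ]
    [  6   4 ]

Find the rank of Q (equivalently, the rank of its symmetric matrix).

Applying the same elementary operations to the rows and columns of A produces a congruent diagonal matrix with entries 10, 2/5.
That gives 2 positive pivots.
The rank is the number of nonzero pivots: 2.

2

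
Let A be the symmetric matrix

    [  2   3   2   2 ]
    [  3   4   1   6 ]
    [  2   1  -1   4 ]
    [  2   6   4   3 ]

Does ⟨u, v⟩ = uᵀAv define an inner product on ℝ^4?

Symmetric row and column elimination reduces A to a congruent diagonal form with pivots 2, -1/2, 5, -1.
So there are 2 positive, 2 negative pivots.
Hence Q is indefinite.
⟨·,·⟩ is an inner product exactly when A is positive definite.

no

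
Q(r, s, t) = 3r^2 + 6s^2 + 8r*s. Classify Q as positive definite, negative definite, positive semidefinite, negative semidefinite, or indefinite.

Write A = [[3, 4, 0], [4, 6, 0], [0, 0, 0]].
Symmetric row and column elimination reduces A to a congruent diagonal form with pivots 3, 2/3, 0.
That gives 2 positive, 1 zero pivots.
Hence Q is positive semidefinite.

positive semidefinite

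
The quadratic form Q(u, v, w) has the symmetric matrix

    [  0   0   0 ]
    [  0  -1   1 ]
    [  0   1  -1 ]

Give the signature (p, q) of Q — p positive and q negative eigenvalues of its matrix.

Congruent diagonalization of A (simultaneous row and column reduction) yields pivots 0, -1, 0.
So there are 1 negative, 2 zero pivots.

(0, 1)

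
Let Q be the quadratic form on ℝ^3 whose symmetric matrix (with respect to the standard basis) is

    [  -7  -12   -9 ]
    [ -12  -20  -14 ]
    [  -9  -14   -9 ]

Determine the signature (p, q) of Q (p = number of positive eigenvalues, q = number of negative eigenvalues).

(1, 2)

An LDLᵀ factorisation of A has diagonal entries -7, 4/7, -1.
Counting signs: 1 positive, 2 negative.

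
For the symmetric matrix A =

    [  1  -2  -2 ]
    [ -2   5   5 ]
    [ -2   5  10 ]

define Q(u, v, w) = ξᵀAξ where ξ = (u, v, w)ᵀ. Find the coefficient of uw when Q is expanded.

The coefficient of uw is A[1,3] + A[3,1] = 2·(-2) = -4.

-4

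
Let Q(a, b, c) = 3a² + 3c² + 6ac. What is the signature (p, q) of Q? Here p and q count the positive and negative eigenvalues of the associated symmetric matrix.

The symmetric matrix is A = [[3, 0, 3], [0, 0, 0], [3, 0, 3]].
Applying the same elementary operations to the rows and columns of A produces a congruent diagonal matrix with entries 3, 0, 0.
That gives 1 positive, 2 zero pivots.

(1, 0)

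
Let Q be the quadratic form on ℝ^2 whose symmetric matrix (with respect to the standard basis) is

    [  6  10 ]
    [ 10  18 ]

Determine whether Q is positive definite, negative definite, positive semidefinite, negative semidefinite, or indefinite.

positive definite

For the 2×2 matrix [[6, 10], [10, 18]]: det = 6·18 − (10)² = 8, trace = 24.
det > 0 so both eigenvalues share the sign of the trace; trace = 24 > 0 ⇒ both positive.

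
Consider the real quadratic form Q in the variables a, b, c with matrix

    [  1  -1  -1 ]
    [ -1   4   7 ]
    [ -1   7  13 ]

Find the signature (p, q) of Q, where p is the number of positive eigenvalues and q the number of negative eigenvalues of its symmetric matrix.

Applying the same elementary operations to the rows and columns of A produces a congruent diagonal matrix with entries 1, 3, 0.
Counting signs: 2 positive, 1 zero.

(2, 0)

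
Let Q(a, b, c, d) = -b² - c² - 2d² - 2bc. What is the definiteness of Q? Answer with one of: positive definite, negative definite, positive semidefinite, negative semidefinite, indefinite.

Write A = [[0, 0, 0, 0], [0, -1, -1, 0], [0, -1, -1, 0], [0, 0, 0, -2]].
Applying the same elementary operations to the rows and columns of A produces a congruent diagonal matrix with entries 0, -1, 0, -2.
Counting signs: 2 negative, 2 zero.
Hence Q is negative semidefinite.

negative semidefinite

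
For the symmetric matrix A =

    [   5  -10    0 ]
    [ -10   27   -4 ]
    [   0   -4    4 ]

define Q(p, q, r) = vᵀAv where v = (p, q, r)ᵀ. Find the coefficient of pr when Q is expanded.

The coefficient of pr is A[1,3] + A[3,1] = 2·0 = 0.

0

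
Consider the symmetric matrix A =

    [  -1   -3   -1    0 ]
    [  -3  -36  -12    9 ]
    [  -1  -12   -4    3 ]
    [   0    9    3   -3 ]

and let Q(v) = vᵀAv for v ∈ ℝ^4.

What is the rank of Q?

2

Applying the same elementary operations to the rows and columns of A produces a congruent diagonal matrix with entries -1, -27, 0, 0.
So there are 2 negative, 2 zero pivots.
The rank is the number of nonzero pivots: 2.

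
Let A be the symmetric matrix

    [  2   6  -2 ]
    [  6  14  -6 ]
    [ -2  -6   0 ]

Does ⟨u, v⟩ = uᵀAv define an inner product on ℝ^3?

Symmetric row and column elimination reduces A to a congruent diagonal form with pivots 2, -4, -2.
Counting signs: 1 positive, 2 negative.
Hence Q is indefinite.
⟨·,·⟩ is an inner product exactly when A is positive definite.

no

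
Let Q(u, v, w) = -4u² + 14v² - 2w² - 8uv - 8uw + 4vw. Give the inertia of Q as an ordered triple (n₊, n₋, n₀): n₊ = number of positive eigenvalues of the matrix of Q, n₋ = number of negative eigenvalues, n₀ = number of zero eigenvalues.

The symmetric matrix is A = [[-4, -4, -4], [-4, 14, 2], [-4, 2, -2]].
Row-reducing A symmetrically gives the diagonal entries -4, 18, 0.
That gives 1 positive, 1 negative, 1 zero pivots.

(1, 1, 1)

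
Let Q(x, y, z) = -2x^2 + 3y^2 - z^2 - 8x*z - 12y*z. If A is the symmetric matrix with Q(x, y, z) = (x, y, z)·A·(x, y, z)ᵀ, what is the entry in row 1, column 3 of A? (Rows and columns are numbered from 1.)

-4

The coefficient of x·z in Q is -8. For a symmetric A this equals A[1,3] + A[3,1] = 2·A[1,3].
So A[1,3] = -8/2 = -4.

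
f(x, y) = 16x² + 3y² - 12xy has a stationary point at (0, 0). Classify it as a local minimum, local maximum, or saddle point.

local minimum

The Hessian at the origin is H = [[32, -12], [-12, 6]].
det H = 32·6 − (-12)² = 48 > 0 and H[1,1] = 32 > 0, so H is positive definite.
Therefore the origin is a local minimum.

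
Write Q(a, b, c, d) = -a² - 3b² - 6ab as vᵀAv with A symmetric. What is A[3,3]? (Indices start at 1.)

0

The coefficient of c² in Q is 0, and that is exactly A[3,3].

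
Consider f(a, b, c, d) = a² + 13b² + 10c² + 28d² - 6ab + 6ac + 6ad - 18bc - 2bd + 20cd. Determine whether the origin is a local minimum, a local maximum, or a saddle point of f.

The Hessian at the origin is H = [[2, -6, 6, 6], [-6, 26, -18, -2], [6, -18, 20, 20], [6, -2, 20, 56]].
An LDLᵀ factorisation of H has diagonal entries 2, 8, 2, 4.
So there are 4 positive pivots.
H is positive definite, so the origin is a strict local minimum.

local minimum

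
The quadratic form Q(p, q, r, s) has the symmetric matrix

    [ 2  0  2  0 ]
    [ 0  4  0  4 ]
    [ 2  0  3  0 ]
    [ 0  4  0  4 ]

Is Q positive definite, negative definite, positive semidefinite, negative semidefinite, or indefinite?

positive semidefinite

Symmetric row and column elimination reduces A to a congruent diagonal form with pivots 2, 4, 1, 0.
Counting signs: 3 positive, 1 zero.
Hence Q is positive semidefinite.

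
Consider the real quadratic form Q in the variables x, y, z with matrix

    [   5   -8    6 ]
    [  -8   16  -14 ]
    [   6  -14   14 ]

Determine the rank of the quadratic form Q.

Row-reducing A symmetrically gives the diagonal entries 5, 16/5, 3/4.
So there are 3 positive pivots.
The rank is the number of nonzero pivots: 3.

3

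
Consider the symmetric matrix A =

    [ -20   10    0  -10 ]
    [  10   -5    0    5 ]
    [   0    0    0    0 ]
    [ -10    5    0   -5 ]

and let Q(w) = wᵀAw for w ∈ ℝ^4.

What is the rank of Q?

1

Row-reducing A symmetrically gives the diagonal entries -20, 0, 0, 0.
Counting signs: 1 negative, 3 zero.
The rank is the number of nonzero pivots: 1.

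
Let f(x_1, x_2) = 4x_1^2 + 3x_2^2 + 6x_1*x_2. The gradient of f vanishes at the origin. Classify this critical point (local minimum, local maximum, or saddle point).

The Hessian at the origin is H = [[8, 6], [6, 6]].
det H = 8·6 − (6)² = 12 > 0 and H[1,1] = 8 > 0, so H is positive definite.
Therefore the origin is a local minimum.

local minimum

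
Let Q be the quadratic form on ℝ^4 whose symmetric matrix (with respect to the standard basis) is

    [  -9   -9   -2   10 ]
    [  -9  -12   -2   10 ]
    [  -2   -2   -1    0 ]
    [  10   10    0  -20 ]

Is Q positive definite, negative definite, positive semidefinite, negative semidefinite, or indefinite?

negative semidefinite

Row-reducing A symmetrically gives the diagonal entries -9, -3, -5/9, 0.
So there are 3 negative, 1 zero pivots.
Hence Q is negative semidefinite.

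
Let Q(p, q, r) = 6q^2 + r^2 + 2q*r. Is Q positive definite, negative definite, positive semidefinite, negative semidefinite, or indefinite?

positive semidefinite

The associated matrix is A = [[0, 0, 0], [0, 6, 1], [0, 1, 1]].
Congruent diagonalization of A (simultaneous row and column reduction) yields pivots 0, 6, 5/6.
So there are 2 positive, 1 zero pivots.
Hence Q is positive semidefinite.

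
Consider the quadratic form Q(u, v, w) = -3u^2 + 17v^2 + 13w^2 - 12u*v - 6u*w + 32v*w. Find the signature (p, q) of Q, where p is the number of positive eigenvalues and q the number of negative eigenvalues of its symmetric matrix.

(1, 2)

The associated matrix is A = [[-3, -6, -3], [-6, 17, 16], [-3, 16, 13]].
Row-reducing A symmetrically gives the diagonal entries -3, 29, -20/29.
That gives 1 positive, 2 negative pivots.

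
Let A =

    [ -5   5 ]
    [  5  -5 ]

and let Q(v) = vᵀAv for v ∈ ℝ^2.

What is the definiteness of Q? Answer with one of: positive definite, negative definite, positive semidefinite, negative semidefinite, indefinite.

negative semidefinite

Symmetric row and column elimination reduces A to a congruent diagonal form with pivots -5, 0.
Counting signs: 1 negative, 1 zero.
Hence Q is negative semidefinite.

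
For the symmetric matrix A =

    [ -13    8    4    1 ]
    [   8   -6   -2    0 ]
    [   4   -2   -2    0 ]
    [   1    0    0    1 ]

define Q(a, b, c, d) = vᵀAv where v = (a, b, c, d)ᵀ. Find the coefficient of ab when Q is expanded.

The coefficient of ab is A[1,2] + A[2,1] = 2·8 = 16.

16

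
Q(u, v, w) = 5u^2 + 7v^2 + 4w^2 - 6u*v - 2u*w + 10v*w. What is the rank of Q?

Write A = [[5, -3, -1], [-3, 7, 5], [-1, 5, 4]].
Symmetric row and column elimination reduces A to a congruent diagonal form with pivots 5, 26/5, 1/13.
Counting signs: 3 positive.
The rank is the number of nonzero pivots: 3.

3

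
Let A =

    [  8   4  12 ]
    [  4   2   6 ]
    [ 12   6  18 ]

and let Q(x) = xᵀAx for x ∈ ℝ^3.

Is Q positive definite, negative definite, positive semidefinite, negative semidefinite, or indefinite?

positive semidefinite

Symmetric row and column elimination reduces A to a congruent diagonal form with pivots 8, 0, 0.
That gives 1 positive, 2 zero pivots.
Hence Q is positive semidefinite.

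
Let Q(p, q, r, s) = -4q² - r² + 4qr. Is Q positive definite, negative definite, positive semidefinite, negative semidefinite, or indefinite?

negative semidefinite

The associated matrix is A = [[0, 0, 0, 0], [0, -4, 2, 0], [0, 2, -1, 0], [0, 0, 0, 0]].
Row-reducing A symmetrically gives the diagonal entries 0, -4, 0, 0.
That gives 1 negative, 3 zero pivots.
Hence Q is negative semidefinite.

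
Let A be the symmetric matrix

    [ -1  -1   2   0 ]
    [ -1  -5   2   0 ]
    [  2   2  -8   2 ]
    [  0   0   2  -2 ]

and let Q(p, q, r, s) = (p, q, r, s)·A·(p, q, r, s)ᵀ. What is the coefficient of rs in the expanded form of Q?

4

The coefficient of rs is A[3,4] + A[4,3] = 2·2 = 4.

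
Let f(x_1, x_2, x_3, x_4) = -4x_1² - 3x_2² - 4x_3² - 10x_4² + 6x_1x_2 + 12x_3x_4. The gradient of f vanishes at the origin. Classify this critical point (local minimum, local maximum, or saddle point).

local maximum

The Hessian at the origin is H = [[-8, 6, 0, 0], [6, -6, 0, 0], [0, 0, -8, 12], [0, 0, 12, -20]].
Congruent diagonalization of H (simultaneous row and column reduction) yields pivots -8, -3/2, -8, -2.
Counting signs: 4 negative.
H is negative definite, so the origin is a strict local maximum.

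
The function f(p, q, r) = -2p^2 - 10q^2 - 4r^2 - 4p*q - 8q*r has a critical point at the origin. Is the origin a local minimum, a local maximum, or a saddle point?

local maximum

The Hessian at the origin is H = [[-4, -4, 0], [-4, -20, -8], [0, -8, -8]].
An LDLᵀ factorisation of H has diagonal entries -4, -16, -4.
So there are 3 negative pivots.
H is negative definite, so the origin is a strict local maximum.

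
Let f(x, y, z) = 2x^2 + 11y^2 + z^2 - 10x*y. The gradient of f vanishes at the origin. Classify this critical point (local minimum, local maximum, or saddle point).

The Hessian at the origin is H = [[4, -10, 0], [-10, 22, 0], [0, 0, 2]].
An LDLᵀ factorisation of H has diagonal entries 4, -3, 2.
So there are 2 positive, 1 negative pivots.
H is indefinite, so the origin is a saddle point.

saddle point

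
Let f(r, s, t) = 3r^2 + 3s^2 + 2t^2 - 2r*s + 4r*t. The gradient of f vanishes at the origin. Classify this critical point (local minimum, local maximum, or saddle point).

The Hessian at the origin is H = [[6, -2, 4], [-2, 6, 0], [4, 0, 4]].
Symmetric row and column elimination reduces H to a congruent diagonal form with pivots 6, 16/3, 1.
Counting signs: 3 positive.
H is positive definite, so the origin is a strict local minimum.

local minimum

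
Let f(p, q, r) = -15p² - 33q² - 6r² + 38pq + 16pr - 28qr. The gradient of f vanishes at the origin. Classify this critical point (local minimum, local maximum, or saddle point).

local maximum

The Hessian at the origin is H = [[-30, 38, 16], [38, -66, -28], [16, -28, -12]].
Applying the same elementary operations to the rows and columns of H produces a congruent diagonal matrix with entries -30, -268/15, -8/67.
So there are 3 negative pivots.
H is negative definite, so the origin is a strict local maximum.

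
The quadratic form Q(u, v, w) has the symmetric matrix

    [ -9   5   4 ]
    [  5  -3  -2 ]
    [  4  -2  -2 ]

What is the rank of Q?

2

Row-reducing A symmetrically gives the diagonal entries -9, -2/9, 0.
Counting signs: 2 negative, 1 zero.
The rank is the number of nonzero pivots: 2.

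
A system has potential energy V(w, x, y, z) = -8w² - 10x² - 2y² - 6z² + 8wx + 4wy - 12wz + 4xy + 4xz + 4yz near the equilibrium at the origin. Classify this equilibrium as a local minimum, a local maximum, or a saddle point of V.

local maximum

The Hessian at the origin is H = [[-16, 8, 4, -12], [8, -20, 4, 4], [4, 4, -4, 4], [-12, 4, 4, -12]].
An LDLᵀ factorisation of H has diagonal entries -16, -16, -3/4, -8/3.
That gives 4 negative pivots.
H is negative definite, so the origin is a strict local maximum.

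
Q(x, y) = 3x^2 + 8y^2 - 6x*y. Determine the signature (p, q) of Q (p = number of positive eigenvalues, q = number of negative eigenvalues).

(2, 0)

Write A = [[3, -3], [-3, 8]].
Symmetric row and column elimination reduces A to a congruent diagonal form with pivots 3, 5.
That gives 2 positive pivots.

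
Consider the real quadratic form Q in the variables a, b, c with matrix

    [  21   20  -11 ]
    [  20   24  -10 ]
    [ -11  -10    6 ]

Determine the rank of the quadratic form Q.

Congruent diagonalization of A (simultaneous row and column reduction) yields pivots 21, 104/21, 5/26.
So there are 3 positive pivots.
The rank is the number of nonzero pivots: 3.

3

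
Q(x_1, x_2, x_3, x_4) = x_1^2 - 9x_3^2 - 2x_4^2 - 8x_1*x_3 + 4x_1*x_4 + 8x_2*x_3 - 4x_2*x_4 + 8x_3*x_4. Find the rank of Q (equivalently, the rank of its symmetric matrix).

The symmetric matrix is A = [[1, 0, -4, 2], [0, 0, 4, -2], [-4, 4, -9, 4], [2, -2, 4, -2]].
Row reduction of A gives 4 nonzero rows, so rank A = 4.

4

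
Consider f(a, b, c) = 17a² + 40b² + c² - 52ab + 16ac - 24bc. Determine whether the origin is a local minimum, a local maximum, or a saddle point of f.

saddle point

The Hessian at the origin is H = [[34, -52, 16], [-52, 80, -24], [16, -24, 2]].
Symmetric row and column elimination reduces H to a congruent diagonal form with pivots 34, 8/17, -6.
Counting signs: 2 positive, 1 negative.
H is indefinite, so the origin is a saddle point.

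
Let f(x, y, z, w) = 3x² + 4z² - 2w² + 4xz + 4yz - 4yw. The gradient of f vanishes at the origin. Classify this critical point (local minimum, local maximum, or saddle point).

The Hessian at the origin is H = [[6, 0, 4, 0], [0, 0, 4, -4], [4, 4, 8, 0], [0, -4, 0, -4]].
H is indefinite, so the origin is a saddle point.

saddle point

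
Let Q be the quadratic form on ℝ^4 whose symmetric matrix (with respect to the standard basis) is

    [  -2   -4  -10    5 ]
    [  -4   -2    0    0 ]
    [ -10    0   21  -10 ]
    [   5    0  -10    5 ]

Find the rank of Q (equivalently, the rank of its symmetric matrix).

Symmetric row and column elimination reduces A to a congruent diagonal form with pivots -2, 6, 13/3, 5/26.
Counting signs: 3 positive, 1 negative.
The rank is the number of nonzero pivots: 4.

4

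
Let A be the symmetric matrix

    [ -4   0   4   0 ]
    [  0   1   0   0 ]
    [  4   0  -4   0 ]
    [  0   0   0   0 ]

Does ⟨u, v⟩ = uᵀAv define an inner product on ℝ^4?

no

Applying the same elementary operations to the rows and columns of A produces a congruent diagonal matrix with entries -4, 1, 0, 0.
That gives 1 positive, 1 negative, 2 zero pivots.
Hence Q is indefinite.
⟨·,·⟩ is an inner product exactly when A is positive definite.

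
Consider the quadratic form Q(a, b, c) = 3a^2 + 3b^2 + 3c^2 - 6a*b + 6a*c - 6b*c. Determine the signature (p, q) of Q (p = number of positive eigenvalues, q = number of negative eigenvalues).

(1, 0)

The symmetric matrix is A = [[3, -3, 3], [-3, 3, -3], [3, -3, 3]].
Applying the same elementary operations to the rows and columns of A produces a congruent diagonal matrix with entries 3, 0, 0.
So there are 1 positive, 2 zero pivots.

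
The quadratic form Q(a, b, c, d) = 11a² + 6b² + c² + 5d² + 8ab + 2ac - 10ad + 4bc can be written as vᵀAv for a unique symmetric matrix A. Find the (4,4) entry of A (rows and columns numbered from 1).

5

The coefficient of d² in Q is 5, and that is exactly A[4,4].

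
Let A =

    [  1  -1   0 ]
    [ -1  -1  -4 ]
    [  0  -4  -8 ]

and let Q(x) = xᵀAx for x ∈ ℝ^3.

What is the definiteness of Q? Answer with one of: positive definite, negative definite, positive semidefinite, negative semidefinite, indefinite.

indefinite

Row-reducing A symmetrically gives the diagonal entries 1, -2, 0.
So there are 1 positive, 1 negative, 1 zero pivots.
Hence Q is indefinite.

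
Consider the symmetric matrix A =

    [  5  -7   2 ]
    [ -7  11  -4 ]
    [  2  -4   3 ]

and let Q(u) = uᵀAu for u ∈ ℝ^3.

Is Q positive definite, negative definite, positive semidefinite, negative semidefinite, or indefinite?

Congruent diagonalization of A (simultaneous row and column reduction) yields pivots 5, 6/5, 1.
That gives 3 positive pivots.
Hence Q is positive definite.

positive definite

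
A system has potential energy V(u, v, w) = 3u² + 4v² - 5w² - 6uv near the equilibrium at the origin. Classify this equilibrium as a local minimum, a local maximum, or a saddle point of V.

The Hessian at the origin is H = [[6, -6, 0], [-6, 8, 0], [0, 0, -10]].
Applying the same elementary operations to the rows and columns of H produces a congruent diagonal matrix with entries 6, 2, -10.
So there are 2 positive, 1 negative pivots.
H is indefinite, so the origin is a saddle point.

saddle point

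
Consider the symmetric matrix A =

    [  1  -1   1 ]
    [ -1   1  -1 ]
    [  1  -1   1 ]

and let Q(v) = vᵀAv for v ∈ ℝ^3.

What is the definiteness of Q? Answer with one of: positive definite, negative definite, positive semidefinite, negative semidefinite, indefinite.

Row-reducing A symmetrically gives the diagonal entries 1, 0, 0.
So there are 1 positive, 2 zero pivots.
Hence Q is positive semidefinite.

positive semidefinite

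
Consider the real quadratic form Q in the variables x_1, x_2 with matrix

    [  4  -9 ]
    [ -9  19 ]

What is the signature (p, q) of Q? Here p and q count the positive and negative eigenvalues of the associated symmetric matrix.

Symmetric row and column elimination reduces A to a congruent diagonal form with pivots 4, -5/4.
That gives 1 positive, 1 negative pivots.

(1, 1)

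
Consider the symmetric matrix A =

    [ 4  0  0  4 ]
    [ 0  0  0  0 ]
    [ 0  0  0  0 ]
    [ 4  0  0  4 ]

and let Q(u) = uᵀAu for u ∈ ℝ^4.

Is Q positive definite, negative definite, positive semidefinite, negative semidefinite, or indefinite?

Applying the same elementary operations to the rows and columns of A produces a congruent diagonal matrix with entries 4, 0, 0, 0.
That gives 1 positive, 3 zero pivots.
Hence Q is positive semidefinite.

positive semidefinite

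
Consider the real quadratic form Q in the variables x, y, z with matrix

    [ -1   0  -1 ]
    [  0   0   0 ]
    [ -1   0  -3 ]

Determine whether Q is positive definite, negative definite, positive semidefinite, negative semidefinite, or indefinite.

negative semidefinite

Congruent diagonalization of A (simultaneous row and column reduction) yields pivots -1, 0, -2.
So there are 2 negative, 1 zero pivots.
Hence Q is negative semidefinite.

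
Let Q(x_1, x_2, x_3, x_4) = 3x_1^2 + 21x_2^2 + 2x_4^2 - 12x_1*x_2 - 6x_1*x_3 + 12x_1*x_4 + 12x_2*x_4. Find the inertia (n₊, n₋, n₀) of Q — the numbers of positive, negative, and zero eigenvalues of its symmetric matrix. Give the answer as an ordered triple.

(3, 1, 0)

Write A = [[3, -6, -3, 6], [-6, 21, 0, 6], [-3, 0, 0, 0], [6, 6, 0, 2]].
An LDLᵀ factorisation of A has diagonal entries 3, 9, -7, 2/7.
So there are 3 positive, 1 negative pivots.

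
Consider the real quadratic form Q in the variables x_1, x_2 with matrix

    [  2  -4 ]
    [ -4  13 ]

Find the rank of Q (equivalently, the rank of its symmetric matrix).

Congruent diagonalization of A (simultaneous row and column reduction) yields pivots 2, 5.
So there are 2 positive pivots.
The rank is the number of nonzero pivots: 2.

2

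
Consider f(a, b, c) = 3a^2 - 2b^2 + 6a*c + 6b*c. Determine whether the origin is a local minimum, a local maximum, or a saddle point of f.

saddle point

The Hessian at the origin is H = [[6, 0, 6], [0, -4, 6], [6, 6, 0]].
Congruent diagonalization of H (simultaneous row and column reduction) yields pivots 6, -4, 3.
Counting signs: 2 positive, 1 negative.
H is indefinite, so the origin is a saddle point.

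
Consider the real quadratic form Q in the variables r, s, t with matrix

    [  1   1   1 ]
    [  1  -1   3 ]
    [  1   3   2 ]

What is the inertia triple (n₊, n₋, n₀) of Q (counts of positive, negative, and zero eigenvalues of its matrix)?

Congruent diagonalization of A (simultaneous row and column reduction) yields pivots 1, -2, 3.
Counting signs: 2 positive, 1 negative.

(2, 1, 0)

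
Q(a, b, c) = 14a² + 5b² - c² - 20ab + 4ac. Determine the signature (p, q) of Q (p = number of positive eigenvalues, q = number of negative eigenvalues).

(1, 2)

Write A = [[14, -10, 2], [-10, 5, 0], [2, 0, -1]].
Applying the same elementary operations to the rows and columns of A produces a congruent diagonal matrix with entries 14, -15/7, -1/3.
So there are 1 positive, 2 negative pivots.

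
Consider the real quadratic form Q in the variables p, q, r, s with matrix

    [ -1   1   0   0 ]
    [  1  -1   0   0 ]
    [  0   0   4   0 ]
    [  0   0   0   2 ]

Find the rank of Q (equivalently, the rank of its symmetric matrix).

3

Congruent diagonalization of A (simultaneous row and column reduction) yields pivots -1, 0, 4, 2.
Counting signs: 2 positive, 1 negative, 1 zero.
The rank is the number of nonzero pivots: 3.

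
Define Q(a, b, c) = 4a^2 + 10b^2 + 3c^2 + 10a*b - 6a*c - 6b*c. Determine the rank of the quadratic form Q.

3

The symmetric matrix is A = [[4, 5, -3], [5, 10, -3], [-3, -3, 3]].
Row-reducing A symmetrically gives the diagonal entries 4, 15/4, 3/5.
Counting signs: 3 positive.
The rank is the number of nonzero pivots: 3.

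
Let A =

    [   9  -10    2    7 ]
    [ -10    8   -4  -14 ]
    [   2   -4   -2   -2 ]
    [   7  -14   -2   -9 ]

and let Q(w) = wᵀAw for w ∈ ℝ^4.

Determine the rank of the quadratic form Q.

Symmetric row and column elimination reduces A to a congruent diagonal form with pivots 9, -28/9, -10/7, -2.
That gives 1 positive, 3 negative pivots.
The rank is the number of nonzero pivots: 4.

4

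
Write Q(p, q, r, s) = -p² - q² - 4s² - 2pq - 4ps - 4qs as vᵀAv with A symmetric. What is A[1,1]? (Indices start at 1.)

-1

The coefficient of p² in Q is -1, and that is exactly A[1,1].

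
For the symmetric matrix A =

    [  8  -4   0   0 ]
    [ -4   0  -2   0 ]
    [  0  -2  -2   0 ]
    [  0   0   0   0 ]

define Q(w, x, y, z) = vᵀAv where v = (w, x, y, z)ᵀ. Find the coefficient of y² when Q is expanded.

-2

The coefficient of y² is the diagonal entry A[3,3] = -2.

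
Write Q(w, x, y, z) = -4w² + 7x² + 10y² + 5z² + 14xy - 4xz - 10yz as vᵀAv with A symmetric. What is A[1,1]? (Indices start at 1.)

-4

The coefficient of w² in Q is -4, and that is exactly A[1,1].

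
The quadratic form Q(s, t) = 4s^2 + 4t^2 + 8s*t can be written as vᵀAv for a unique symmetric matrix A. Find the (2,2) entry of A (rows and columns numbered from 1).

4

The coefficient of t^2 in Q is 4, and that is exactly A[2,2].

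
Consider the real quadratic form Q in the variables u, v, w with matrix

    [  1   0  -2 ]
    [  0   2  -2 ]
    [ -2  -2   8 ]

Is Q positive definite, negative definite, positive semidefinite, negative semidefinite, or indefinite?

Applying the same elementary operations to the rows and columns of A produces a congruent diagonal matrix with entries 1, 2, 2.
Counting signs: 3 positive.
Hence Q is positive definite.

positive definite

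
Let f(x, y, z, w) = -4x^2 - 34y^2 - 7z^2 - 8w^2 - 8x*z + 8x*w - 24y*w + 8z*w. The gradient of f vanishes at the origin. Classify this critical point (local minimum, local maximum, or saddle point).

saddle point

The Hessian at the origin is H = [[-8, 0, -8, 8], [0, -68, 0, -24], [-8, 0, -14, 8], [8, -24, 8, -16]].
Row-reducing H symmetrically gives the diagonal entries -8, -68, -6, 8/17.
Counting signs: 1 positive, 3 negative.
H is indefinite, so the origin is a saddle point.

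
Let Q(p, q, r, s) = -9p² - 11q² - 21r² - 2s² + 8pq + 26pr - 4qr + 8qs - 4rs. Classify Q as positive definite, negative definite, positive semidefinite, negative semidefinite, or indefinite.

negative definite

The symmetric matrix of Q is A = [[-9, 4, 13, 0], [4, -11, -2, 4], [13, -2, -21, -2], [0, 4, -2, -2]].
Leading principal minors: Δ_1 = -9, Δ_2 = 83, Δ_3 = -56, Δ_4 = 4.
The signs alternate starting with Δ_1 < 0, so by Sylvester's criterion Q is negative definite.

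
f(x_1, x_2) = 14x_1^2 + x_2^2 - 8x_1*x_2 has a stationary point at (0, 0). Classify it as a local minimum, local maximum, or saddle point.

The Hessian at the origin is H = [[28, -8], [-8, 2]].
det H = 28·2 − (-8)² = -8 < 0, so H is indefinite.
Therefore the origin is a saddle point.

saddle point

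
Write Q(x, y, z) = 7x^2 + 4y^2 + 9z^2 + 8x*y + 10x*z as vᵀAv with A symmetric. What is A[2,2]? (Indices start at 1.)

The coefficient of y^2 in Q is 4, and that is exactly A[2,2].

4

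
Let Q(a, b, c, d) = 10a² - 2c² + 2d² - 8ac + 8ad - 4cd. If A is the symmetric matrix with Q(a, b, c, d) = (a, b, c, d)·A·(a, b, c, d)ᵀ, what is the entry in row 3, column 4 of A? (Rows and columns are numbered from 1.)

The coefficient of c·d in Q is -4. For a symmetric A this equals A[3,4] + A[4,3] = 2·A[3,4].
So A[3,4] = -4/2 = -2.

-2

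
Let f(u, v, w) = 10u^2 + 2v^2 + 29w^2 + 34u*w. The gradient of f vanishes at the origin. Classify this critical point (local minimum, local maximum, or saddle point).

The Hessian at the origin is H = [[20, 0, 34], [0, 4, 0], [34, 0, 58]].
Row-reducing H symmetrically gives the diagonal entries 20, 4, 1/5.
That gives 3 positive pivots.
H is positive definite, so the origin is a strict local minimum.

local minimum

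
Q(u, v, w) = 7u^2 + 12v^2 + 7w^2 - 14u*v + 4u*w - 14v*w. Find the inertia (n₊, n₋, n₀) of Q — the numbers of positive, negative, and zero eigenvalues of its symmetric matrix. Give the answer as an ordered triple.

Write A = [[7, -7, 2], [-7, 12, -7], [2, -7, 7]].
An LDLᵀ factorisation of A has diagonal entries 7, 5, 10/7.
So there are 3 positive pivots.

(3, 0, 0)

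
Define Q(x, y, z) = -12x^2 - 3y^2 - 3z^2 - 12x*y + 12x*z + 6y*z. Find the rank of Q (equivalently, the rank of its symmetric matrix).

The symmetric matrix is A = [[-12, -6, 6], [-6, -3, 3], [6, 3, -3]].
Symmetric row and column elimination reduces A to a congruent diagonal form with pivots -12, 0, 0.
That gives 1 negative, 2 zero pivots.
The rank is the number of nonzero pivots: 1.

1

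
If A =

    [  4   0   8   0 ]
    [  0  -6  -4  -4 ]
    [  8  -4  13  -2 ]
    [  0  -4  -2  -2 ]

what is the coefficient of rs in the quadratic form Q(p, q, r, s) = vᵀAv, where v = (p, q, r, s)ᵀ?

The coefficient of rs is A[3,4] + A[4,3] = 2·(-2) = -4.

-4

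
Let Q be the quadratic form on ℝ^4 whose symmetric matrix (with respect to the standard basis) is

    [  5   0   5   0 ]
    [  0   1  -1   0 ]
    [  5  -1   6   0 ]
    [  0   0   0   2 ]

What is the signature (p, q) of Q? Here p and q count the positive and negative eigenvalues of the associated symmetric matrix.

(3, 0)

Symmetric row and column elimination reduces A to a congruent diagonal form with pivots 5, 1, 0, 2.
Counting signs: 3 positive, 1 zero.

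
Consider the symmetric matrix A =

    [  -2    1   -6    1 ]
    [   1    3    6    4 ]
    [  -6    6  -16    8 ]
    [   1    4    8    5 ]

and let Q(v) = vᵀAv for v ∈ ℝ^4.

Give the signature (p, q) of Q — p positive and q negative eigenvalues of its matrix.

Congruent diagonalization of A (simultaneous row and column reduction) yields pivots -2, 7/2, -4/7, 2.
That gives 2 positive, 2 negative pivots.

(2, 2)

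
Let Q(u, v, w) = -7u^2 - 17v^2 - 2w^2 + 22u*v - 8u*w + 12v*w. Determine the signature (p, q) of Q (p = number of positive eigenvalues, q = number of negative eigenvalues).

(1, 1)

The associated matrix is A = [[-7, 11, -4], [11, -17, 6], [-4, 6, -2]].
Row-reducing A symmetrically gives the diagonal entries -7, 2/7, 0.
So there are 1 positive, 1 negative, 1 zero pivots.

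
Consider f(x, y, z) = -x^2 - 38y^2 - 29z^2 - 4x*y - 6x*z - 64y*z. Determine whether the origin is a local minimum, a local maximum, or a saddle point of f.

local maximum

The Hessian at the origin is H = [[-2, -4, -6], [-4, -76, -64], [-6, -64, -58]].
Row-reducing H symmetrically gives the diagonal entries -2, -68, -4/17.
That gives 3 negative pivots.
H is negative definite, so the origin is a strict local maximum.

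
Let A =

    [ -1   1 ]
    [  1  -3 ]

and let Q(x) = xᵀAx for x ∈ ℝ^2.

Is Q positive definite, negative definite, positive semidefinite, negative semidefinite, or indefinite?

negative definite

Leading principal minors: Δ_1 = -1, Δ_2 = 2.
The signs alternate starting with Δ_1 < 0, so by Sylvester's criterion Q is negative definite.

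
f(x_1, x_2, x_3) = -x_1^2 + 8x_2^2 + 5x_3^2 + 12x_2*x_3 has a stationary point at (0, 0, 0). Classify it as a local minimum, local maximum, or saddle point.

The Hessian at the origin is H = [[-2, 0, 0], [0, 16, 12], [0, 12, 10]].
Congruent diagonalization of H (simultaneous row and column reduction) yields pivots -2, 16, 1.
Counting signs: 2 positive, 1 negative.
H is indefinite, so the origin is a saddle point.

saddle point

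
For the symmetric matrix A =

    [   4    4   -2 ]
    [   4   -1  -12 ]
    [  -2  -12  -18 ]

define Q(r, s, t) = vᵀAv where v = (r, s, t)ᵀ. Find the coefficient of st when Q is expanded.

The coefficient of st is A[2,3] + A[3,2] = 2·(-12) = -24.

-24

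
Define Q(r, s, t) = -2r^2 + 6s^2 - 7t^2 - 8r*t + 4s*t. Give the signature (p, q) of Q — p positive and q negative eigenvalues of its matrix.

The associated matrix is A = [[-2, 0, -4], [0, 6, 2], [-4, 2, -7]].
Row-reducing A symmetrically gives the diagonal entries -2, 6, 1/3.
So there are 2 positive, 1 negative pivots.

(2, 1)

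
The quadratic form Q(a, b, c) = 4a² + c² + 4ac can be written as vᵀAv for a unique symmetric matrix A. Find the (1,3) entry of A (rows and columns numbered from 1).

The coefficient of a·c in Q is 4. For a symmetric A this equals A[1,3] + A[3,1] = 2·A[1,3].
So A[1,3] = 4/2 = 2.

2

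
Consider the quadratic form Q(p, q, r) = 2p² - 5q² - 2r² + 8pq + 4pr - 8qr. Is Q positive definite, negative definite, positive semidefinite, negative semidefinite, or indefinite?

indefinite

Write A = [[2, 4, 2], [4, -5, -4], [2, -4, -2]].
Congruent diagonalization of A (simultaneous row and column reduction) yields pivots 2, -13, 12/13.
That gives 2 positive, 1 negative pivots.
Hence Q is indefinite.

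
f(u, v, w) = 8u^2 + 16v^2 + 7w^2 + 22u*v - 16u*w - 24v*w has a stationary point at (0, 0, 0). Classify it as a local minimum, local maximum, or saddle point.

saddle point

The Hessian at the origin is H = [[16, 22, -16], [22, 32, -24], [-16, -24, 14]].
An LDLᵀ factorisation of H has diagonal entries 16, 7/4, -30/7.
That gives 2 positive, 1 negative pivots.
H is indefinite, so the origin is a saddle point.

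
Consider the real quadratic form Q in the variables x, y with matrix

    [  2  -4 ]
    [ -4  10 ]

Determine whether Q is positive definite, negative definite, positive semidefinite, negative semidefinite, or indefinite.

Leading principal minors: Δ_1 = 2, Δ_2 = 4.
All leading principal minors are positive, so by Sylvester's criterion Q is positive definite.

positive definite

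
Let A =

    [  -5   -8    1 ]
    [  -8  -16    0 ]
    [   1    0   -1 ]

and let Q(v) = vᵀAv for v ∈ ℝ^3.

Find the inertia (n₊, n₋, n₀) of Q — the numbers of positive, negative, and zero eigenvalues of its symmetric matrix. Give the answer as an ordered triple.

(0, 2, 1)

Row-reducing A symmetrically gives the diagonal entries -5, -16/5, 0.
Counting signs: 2 negative, 1 zero.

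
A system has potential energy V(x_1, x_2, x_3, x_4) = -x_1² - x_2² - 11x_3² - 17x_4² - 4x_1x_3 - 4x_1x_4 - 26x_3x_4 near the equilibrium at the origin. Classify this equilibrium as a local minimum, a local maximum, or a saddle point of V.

local maximum

The Hessian at the origin is H = [[-2, 0, -4, -4], [0, -2, 0, 0], [-4, 0, -22, -26], [-4, 0, -26, -34]].
Applying the same elementary operations to the rows and columns of H produces a congruent diagonal matrix with entries -2, -2, -14, -20/7.
That gives 4 negative pivots.
H is negative definite, so the origin is a strict local maximum.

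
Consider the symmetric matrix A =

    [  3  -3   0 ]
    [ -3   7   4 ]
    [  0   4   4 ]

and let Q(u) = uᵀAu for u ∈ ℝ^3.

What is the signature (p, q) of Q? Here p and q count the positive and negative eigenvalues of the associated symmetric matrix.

Row-reducing A symmetrically gives the diagonal entries 3, 4, 0.
That gives 2 positive, 1 zero pivots.

(2, 0)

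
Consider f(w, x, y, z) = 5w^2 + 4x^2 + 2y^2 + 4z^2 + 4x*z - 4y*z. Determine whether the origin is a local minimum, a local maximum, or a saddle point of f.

The Hessian at the origin is H = [[10, 0, 0, 0], [0, 8, 0, 4], [0, 0, 4, -4], [0, 4, -4, 8]].
Congruent diagonalization of H (simultaneous row and column reduction) yields pivots 10, 8, 4, 2.
Counting signs: 4 positive.
H is positive definite, so the origin is a strict local minimum.

local minimum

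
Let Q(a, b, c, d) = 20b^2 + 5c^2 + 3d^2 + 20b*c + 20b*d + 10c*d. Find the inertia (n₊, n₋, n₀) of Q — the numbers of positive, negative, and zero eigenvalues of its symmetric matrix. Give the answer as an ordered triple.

(1, 1, 2)

Write A = [[0, 0, 0, 0], [0, 20, 10, 10], [0, 10, 5, 5], [0, 10, 5, 3]].
Row-reducing A symmetrically gives the diagonal entries 0, 20, 0, -2.
That gives 1 positive, 1 negative, 2 zero pivots.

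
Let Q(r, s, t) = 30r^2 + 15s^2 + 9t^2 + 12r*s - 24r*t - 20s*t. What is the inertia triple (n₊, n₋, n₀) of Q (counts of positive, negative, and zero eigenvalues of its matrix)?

Write A = [[30, 6, -12], [6, 15, -10], [-12, -10, 9]].
Applying the same elementary operations to the rows and columns of A produces a congruent diagonal matrix with entries 30, 69/5, 1/69.
Counting signs: 3 positive.

(3, 0, 0)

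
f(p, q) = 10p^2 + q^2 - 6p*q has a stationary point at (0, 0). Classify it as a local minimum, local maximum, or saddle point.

The Hessian at the origin is H = [[20, -6], [-6, 2]].
det H = 20·2 − (-6)² = 4 > 0 and H[1,1] = 20 > 0, so H is positive definite.
Therefore the origin is a local minimum.

local minimum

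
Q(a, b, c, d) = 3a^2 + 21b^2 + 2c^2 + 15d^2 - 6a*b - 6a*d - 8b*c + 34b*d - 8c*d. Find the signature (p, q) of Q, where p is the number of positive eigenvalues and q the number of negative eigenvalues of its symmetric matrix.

(4, 0)

The associated matrix is A = [[3, -3, 0, -3], [-3, 21, -4, 17], [0, -4, 2, -4], [-3, 17, -4, 15]].
An LDLᵀ factorisation of A has diagonal entries 3, 18, 10/9, 2/5.
That gives 4 positive pivots.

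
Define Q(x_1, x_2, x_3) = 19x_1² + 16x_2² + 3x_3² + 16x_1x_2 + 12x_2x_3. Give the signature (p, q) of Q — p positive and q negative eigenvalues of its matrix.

Write A = [[19, 8, 0], [8, 16, 6], [0, 6, 3]].
Applying the same elementary operations to the rows and columns of A produces a congruent diagonal matrix with entries 19, 240/19, 3/20.
So there are 3 positive pivots.

(3, 0)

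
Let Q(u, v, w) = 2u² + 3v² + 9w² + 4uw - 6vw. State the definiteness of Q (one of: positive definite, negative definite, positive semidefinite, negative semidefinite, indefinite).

The symmetric matrix of Q is A = [[2, 0, 2], [0, 3, -3], [2, -3, 9]].
Leading principal minors: Δ_1 = 2, Δ_2 = 6, Δ_3 = 24.
All leading principal minors are positive, so by Sylvester's criterion Q is positive definite.

positive definite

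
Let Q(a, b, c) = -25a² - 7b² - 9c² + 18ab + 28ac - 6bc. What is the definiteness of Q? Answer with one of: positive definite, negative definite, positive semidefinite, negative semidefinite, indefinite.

Write A = [[-25, 9, 14], [9, -7, -3], [14, -3, -9]].
Row-reducing A symmetrically gives the diagonal entries -25, -94/25, -5/94.
So there are 3 negative pivots.
Hence Q is negative definite.

negative definite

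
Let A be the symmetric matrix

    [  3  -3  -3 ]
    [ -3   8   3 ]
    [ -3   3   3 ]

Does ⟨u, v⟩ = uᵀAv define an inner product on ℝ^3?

Applying the same elementary operations to the rows and columns of A produces a congruent diagonal matrix with entries 3, 5, 0.
So there are 2 positive, 1 zero pivots.
Hence Q is positive semidefinite.
⟨·,·⟩ is an inner product exactly when A is positive definite.

no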